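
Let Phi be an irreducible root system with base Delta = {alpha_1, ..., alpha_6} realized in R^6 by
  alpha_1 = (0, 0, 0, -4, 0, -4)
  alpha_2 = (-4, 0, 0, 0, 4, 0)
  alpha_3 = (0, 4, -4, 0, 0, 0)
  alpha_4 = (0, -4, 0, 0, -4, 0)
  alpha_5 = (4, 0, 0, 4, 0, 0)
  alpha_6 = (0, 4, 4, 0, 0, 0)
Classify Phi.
D6

Compute the Cartan integers a_ij = 2(alpha_i, alpha_j)/(alpha_j, alpha_j); the resulting 6x6 Cartan matrix is
[[2, 0, 0, 0, -1, 0], [0, 2, 0, -1, -1, 0], [0, 0, 2, -1, 0, 0], [0, -1, -1, 2, 0, -1], [-1, -1, 0, 0, 2, 0], [0, 0, 0, -1, 0, 2]].
All simple roots have the same length, so the diagram is simply laced. The associated Dynkin diagram is a chain of 4 nodes with a fork of two nodes at one end (D_6), so the type is D_6 (the algebra so(12)).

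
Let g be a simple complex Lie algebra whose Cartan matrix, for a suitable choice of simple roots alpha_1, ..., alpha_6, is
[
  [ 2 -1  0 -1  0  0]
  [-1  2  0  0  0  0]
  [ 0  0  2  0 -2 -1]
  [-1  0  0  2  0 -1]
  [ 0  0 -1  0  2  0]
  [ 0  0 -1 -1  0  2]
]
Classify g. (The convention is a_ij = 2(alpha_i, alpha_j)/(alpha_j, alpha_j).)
The matrix has rank 6 with 2's on the diagonal. Reading the off-diagonal entries as Dynkin edges (a single edge where a_ij = a_ji = -1; a double or triple edge where a_ij * a_ji = 2 or 3), the diagram is a chain of 6 nodes with a double edge at one end; the terminal node there is the unique short simple root (B_6). One simple-root ordering that puts it in standard form is (alpha_2, alpha_1, alpha_4, alpha_6, alpha_3, alpha_5). So the algebra is type B_6, i.e. so(13).

type B_6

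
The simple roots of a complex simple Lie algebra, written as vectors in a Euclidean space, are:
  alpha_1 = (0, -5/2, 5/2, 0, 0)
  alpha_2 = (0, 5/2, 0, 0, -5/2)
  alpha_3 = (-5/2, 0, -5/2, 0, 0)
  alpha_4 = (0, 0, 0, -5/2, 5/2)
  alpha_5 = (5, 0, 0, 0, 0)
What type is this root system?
C5

Compute the Cartan integers a_ij = 2(alpha_i, alpha_j)/(alpha_j, alpha_j); the resulting 5x5 Cartan matrix is
[[2, -1, -1, 0, 0], [-1, 2, 0, -1, 0], [-1, 0, 2, 0, -1], [0, -1, 0, 2, 0], [0, 0, -2, 0, 2]].
The roots have two lengths (squared-length ratio 2:1); the short ones are alpha_{1,2,3,4}. The associated Dynkin diagram is a chain of 5 nodes with a double edge at one end; the terminal node there is the unique long simple root (C_5), so the type is C_5 (the algebra sp(10)).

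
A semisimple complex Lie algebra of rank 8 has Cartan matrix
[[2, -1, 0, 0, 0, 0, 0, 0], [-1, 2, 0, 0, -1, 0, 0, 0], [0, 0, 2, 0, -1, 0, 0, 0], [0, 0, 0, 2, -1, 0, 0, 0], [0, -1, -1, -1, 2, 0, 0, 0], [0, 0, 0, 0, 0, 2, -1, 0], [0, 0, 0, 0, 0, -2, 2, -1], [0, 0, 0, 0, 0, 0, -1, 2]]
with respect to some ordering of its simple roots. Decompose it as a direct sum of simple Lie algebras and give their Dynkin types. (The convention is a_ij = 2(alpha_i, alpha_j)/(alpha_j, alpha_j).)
The diagram associated to this matrix has two connected components: the simple roots {alpha_6, alpha_7, alpha_8} form a chain of 3 nodes with a double edge at one end; the terminal node there is the unique short simple root (B_3), and {alpha_1, alpha_2, alpha_3, alpha_4, alpha_5} form a chain of 3 nodes with a fork of two nodes at one end (D_5). A semisimple Lie algebra decomposes uniquely as the direct sum of simple ideals, one per connected component of its Dynkin diagram, so g ≅ B_3 ⊕ D_5 (dimension 21 + 45 = 66).

B_3 (so(7)) + D_5 (so(10))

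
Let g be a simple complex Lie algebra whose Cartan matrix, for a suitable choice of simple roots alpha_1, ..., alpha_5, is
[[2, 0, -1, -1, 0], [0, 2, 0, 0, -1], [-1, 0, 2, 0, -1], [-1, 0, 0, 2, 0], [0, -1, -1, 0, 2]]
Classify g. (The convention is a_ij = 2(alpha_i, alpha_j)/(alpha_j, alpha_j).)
A5

The matrix has rank 5 with 2's on the diagonal. Reading the off-diagonal entries as Dynkin edges (a single edge where a_ij = a_ji = -1; a double or triple edge where a_ij * a_ji = 2 or 3), the diagram is a chain of 5 nodes with single edges (A_5). One simple-root ordering that puts it in standard form is (alpha_2, alpha_5, alpha_3, alpha_1, alpha_4). So the algebra is type A_5, i.e. sl(6).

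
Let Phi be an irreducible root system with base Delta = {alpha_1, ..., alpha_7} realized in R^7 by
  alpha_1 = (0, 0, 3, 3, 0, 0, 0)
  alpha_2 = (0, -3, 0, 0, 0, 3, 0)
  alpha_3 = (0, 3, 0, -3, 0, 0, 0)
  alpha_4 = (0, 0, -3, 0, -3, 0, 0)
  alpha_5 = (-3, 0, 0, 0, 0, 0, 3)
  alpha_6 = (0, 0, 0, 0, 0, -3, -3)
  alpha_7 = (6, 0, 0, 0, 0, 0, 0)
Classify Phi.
type C_7

Compute the Cartan integers a_ij = 2(alpha_i, alpha_j)/(alpha_j, alpha_j); the resulting 7x7 Cartan matrix is
[[2, 0, -1, -1, 0, 0, 0], [0, 2, -1, 0, 0, -1, 0], [-1, -1, 2, 0, 0, 0, 0], [-1, 0, 0, 2, 0, 0, 0], [0, 0, 0, 0, 2, -1, -1], [0, -1, 0, 0, -1, 2, 0], [0, 0, 0, 0, -2, 0, 2]].
The roots have two lengths (squared-length ratio 2:1); the short ones are alpha_{1,2,3,4,5,6}. The associated Dynkin diagram is a chain of 7 nodes with a double edge at one end; the terminal node there is the unique long simple root (C_7), so the type is C_7 (the algebra sp(14)).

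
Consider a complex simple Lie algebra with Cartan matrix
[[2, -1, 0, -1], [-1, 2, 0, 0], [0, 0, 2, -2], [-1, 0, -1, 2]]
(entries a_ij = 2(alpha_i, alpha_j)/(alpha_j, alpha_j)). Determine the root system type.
type C_4

The matrix has rank 4 with 2's on the diagonal. Reading the off-diagonal entries as Dynkin edges (a single edge where a_ij = a_ji = -1; a double or triple edge where a_ij * a_ji = 2 or 3), the diagram is a chain of 4 nodes with a double edge at one end; the terminal node there is the unique long simple root (C_4). One simple-root ordering that puts it in standard form is (alpha_2, alpha_1, alpha_4, alpha_3). So the algebra is type C_4, i.e. sp(8).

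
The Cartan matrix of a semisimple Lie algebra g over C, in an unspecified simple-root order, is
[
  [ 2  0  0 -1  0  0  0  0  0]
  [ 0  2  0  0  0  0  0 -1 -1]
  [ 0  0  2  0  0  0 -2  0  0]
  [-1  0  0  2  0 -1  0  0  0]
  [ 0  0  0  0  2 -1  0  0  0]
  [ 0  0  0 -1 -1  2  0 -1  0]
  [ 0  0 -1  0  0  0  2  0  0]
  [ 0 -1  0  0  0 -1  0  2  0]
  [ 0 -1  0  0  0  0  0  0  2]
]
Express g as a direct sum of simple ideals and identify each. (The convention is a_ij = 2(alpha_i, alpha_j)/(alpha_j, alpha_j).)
The diagram associated to this matrix has two connected components: the simple roots {alpha_3, alpha_7} form a chain of 2 nodes with a double edge at one end; the terminal node there is the unique short simple root (B_2), and {alpha_1, alpha_2, alpha_4, alpha_5, alpha_6, alpha_8, alpha_9} form a chain of 6 nodes with one extra node attached to the third node from one end (E_7). A semisimple Lie algebra decomposes uniquely as the direct sum of simple ideals, one per connected component of its Dynkin diagram, so g ≅ B_2 ⊕ E_7 (dimension 10 + 133 = 143).

B2 + E7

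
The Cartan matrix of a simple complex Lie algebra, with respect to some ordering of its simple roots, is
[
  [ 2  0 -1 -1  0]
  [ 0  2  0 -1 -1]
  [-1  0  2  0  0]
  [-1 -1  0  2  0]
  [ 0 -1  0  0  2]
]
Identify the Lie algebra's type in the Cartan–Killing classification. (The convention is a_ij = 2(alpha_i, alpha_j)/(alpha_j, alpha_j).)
The matrix has rank 5 with 2's on the diagonal. Reading the off-diagonal entries as Dynkin edges (a single edge where a_ij = a_ji = -1; a double or triple edge where a_ij * a_ji = 2 or 3), the diagram is a chain of 5 nodes with single edges (A_5). One simple-root ordering that puts it in standard form is (alpha_5, alpha_2, alpha_4, alpha_1, alpha_3). So the algebra is type A_5, i.e. sl(6).

A5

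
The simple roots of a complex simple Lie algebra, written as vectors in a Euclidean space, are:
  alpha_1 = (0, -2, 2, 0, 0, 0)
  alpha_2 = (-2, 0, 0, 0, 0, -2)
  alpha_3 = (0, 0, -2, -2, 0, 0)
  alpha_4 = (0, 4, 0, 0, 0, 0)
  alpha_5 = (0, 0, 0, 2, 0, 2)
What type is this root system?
C_5

Compute the Cartan integers a_ij = 2(alpha_i, alpha_j)/(alpha_j, alpha_j); the resulting 5x5 Cartan matrix is
[[2, 0, -1, -1, 0], [0, 2, 0, 0, -1], [-1, 0, 2, 0, -1], [-2, 0, 0, 2, 0], [0, -1, -1, 0, 2]].
The roots have two lengths (squared-length ratio 2:1); the short ones are alpha_{1,2,3,5}. The associated Dynkin diagram is a chain of 5 nodes with a double edge at one end; the terminal node there is the unique long simple root (C_5), so the type is C_5 (the algebra sp(10)).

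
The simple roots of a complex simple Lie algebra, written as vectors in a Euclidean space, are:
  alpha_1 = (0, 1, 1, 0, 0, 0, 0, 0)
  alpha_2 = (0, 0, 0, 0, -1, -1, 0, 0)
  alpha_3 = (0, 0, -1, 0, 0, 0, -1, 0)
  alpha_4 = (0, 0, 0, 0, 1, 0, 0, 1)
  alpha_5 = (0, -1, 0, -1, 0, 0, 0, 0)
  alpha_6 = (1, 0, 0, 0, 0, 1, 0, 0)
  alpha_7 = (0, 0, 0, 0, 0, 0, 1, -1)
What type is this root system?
A_7 (sl(8))

Compute the Cartan integers a_ij = 2(alpha_i, alpha_j)/(alpha_j, alpha_j); the resulting 7x7 Cartan matrix is
[[2, 0, -1, 0, -1, 0, 0], [0, 2, 0, -1, 0, -1, 0], [-1, 0, 2, 0, 0, 0, -1], [0, -1, 0, 2, 0, 0, -1], [-1, 0, 0, 0, 2, 0, 0], [0, -1, 0, 0, 0, 2, 0], [0, 0, -1, -1, 0, 0, 2]].
All simple roots have the same length, so the diagram is simply laced. The associated Dynkin diagram is a chain of 7 nodes with single edges (A_7), so the type is A_7 (the algebra sl(8)).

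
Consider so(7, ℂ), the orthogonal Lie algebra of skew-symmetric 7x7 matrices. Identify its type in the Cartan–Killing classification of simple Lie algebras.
B_3 (so(7))

This is so(7) with 7 odd, which has dimension 7(7-1)/2 = 21 and rank (7-1)/2 = 3. In the classification of classical Lie algebras, the orthogonal algebra so(2n+1) in an odd number of variables has type B_n; here n = 3, so the Dynkin diagram is a chain of 3 nodes with a double edge at one end; the terminal node there is the unique short simple root (B_3). Hence the type is B_3.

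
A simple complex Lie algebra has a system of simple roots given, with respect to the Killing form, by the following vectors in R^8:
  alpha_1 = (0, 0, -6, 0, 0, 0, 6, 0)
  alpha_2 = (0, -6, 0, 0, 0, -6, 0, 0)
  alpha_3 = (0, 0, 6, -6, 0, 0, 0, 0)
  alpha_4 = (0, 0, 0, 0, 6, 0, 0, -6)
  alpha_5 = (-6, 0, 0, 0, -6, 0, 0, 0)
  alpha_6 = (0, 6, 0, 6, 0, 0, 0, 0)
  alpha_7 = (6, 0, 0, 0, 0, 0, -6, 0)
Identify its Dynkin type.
Compute the Cartan integers a_ij = 2(alpha_i, alpha_j)/(alpha_j, alpha_j); the resulting 7x7 Cartan matrix is
[[2, 0, -1, 0, 0, 0, -1], [0, 2, 0, 0, 0, -1, 0], [-1, 0, 2, 0, 0, -1, 0], [0, 0, 0, 2, -1, 0, 0], [0, 0, 0, -1, 2, 0, -1], [0, -1, -1, 0, 0, 2, 0], [-1, 0, 0, 0, -1, 0, 2]].
All simple roots have the same length, so the diagram is simply laced. The associated Dynkin diagram is a chain of 7 nodes with single edges (A_7), so the type is A_7 (the algebra sl(8)).

A_7 (sl(8))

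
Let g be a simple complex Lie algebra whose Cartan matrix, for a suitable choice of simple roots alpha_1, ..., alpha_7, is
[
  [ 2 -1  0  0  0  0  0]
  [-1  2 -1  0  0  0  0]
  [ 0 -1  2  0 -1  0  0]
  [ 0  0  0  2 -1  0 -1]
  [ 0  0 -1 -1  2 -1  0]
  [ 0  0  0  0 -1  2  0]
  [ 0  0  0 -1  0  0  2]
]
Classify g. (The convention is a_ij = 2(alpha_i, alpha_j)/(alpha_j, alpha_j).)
The matrix has rank 7 with 2's on the diagonal. Reading the off-diagonal entries as Dynkin edges (a single edge where a_ij = a_ji = -1; a double or triple edge where a_ij * a_ji = 2 or 3), the diagram is a chain of 6 nodes with one extra node attached to the third node from one end (E_7). One simple-root ordering that puts it in standard form is (alpha_7, alpha_6, alpha_4, alpha_5, alpha_3, alpha_2, alpha_1). So the algebra is type E_7.

type E_7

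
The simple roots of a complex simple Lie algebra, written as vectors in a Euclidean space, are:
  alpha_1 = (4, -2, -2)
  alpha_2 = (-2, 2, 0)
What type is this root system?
Compute the Cartan integers a_ij = 2(alpha_i, alpha_j)/(alpha_j, alpha_j); the resulting 2x2 Cartan matrix is
[[2, -3], [-1, 2]].
The roots have two lengths (squared-length ratio 3:1); the short ones are alpha_{2}. The associated Dynkin diagram is two nodes joined by a triple edge (G_2), so the type is G_2.

G_2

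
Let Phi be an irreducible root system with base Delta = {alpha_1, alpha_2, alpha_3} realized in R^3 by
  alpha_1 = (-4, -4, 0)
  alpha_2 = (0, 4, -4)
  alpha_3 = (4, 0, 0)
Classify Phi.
Compute the Cartan integers a_ij = 2(alpha_i, alpha_j)/(alpha_j, alpha_j); the resulting 3x3 Cartan matrix is
[[2, -1, -2], [-1, 2, 0], [-1, 0, 2]].
The roots have two lengths (squared-length ratio 2:1); the short ones are alpha_{3}. The associated Dynkin diagram is a chain of 3 nodes with a double edge at one end; the terminal node there is the unique short simple root (B_3), so the type is B_3 (the algebra so(7)).

B_3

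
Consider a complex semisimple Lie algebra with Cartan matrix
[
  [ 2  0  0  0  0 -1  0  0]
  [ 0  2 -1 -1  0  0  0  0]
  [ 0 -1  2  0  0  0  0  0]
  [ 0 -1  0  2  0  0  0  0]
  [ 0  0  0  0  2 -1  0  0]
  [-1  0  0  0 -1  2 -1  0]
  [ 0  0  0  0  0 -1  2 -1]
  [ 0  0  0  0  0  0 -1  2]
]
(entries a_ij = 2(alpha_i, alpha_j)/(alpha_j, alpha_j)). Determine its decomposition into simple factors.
The diagram associated to this matrix has two connected components: the simple roots {alpha_2, alpha_3, alpha_4} form a chain of 3 nodes with single edges (A_3), and {alpha_1, alpha_5, alpha_6, alpha_7, alpha_8} form a chain of 3 nodes with a fork of two nodes at one end (D_5). A semisimple Lie algebra decomposes uniquely as the direct sum of simple ideals, one per connected component of its Dynkin diagram, so g ≅ A_3 ⊕ D_5 (dimension 15 + 45 = 60).

A_3 (sl(4)) ⊕ D_5 (so(10))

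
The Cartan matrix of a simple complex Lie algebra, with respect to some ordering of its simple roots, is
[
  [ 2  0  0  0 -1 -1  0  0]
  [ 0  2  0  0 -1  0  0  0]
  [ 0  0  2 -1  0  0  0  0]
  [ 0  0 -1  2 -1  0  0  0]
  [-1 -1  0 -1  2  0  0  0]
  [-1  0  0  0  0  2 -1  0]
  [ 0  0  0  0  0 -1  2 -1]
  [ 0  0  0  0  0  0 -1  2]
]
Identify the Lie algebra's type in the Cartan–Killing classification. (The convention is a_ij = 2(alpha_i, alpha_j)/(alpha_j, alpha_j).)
The matrix has rank 8 with 2's on the diagonal. Reading the off-diagonal entries as Dynkin edges (a single edge where a_ij = a_ji = -1; a double or triple edge where a_ij * a_ji = 2 or 3), the diagram is a chain of 7 nodes with one extra node attached to the third node from one end (E_8). One simple-root ordering that puts it in standard form is (alpha_3, alpha_2, alpha_4, alpha_5, alpha_1, alpha_6, alpha_7, alpha_8). So the algebra is type E_8.

E_8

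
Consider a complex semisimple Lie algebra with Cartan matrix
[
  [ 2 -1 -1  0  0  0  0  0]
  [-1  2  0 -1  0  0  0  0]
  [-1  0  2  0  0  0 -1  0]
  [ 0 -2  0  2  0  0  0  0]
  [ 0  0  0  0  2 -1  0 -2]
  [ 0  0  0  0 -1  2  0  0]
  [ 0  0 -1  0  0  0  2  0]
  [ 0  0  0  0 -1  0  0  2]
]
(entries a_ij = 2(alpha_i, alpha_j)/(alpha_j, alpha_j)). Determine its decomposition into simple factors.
The diagram associated to this matrix has two connected components: the simple roots {alpha_5, alpha_6, alpha_8} form a chain of 3 nodes with a double edge at one end; the terminal node there is the unique short simple root (B_3), and {alpha_1, alpha_2, alpha_3, alpha_4, alpha_7} form a chain of 5 nodes with a double edge at one end; the terminal node there is the unique long simple root (C_5). A semisimple Lie algebra decomposes uniquely as the direct sum of simple ideals, one per connected component of its Dynkin diagram, so g ≅ B_3 ⊕ C_5 (dimension 21 + 55 = 76).

B_3 + C_5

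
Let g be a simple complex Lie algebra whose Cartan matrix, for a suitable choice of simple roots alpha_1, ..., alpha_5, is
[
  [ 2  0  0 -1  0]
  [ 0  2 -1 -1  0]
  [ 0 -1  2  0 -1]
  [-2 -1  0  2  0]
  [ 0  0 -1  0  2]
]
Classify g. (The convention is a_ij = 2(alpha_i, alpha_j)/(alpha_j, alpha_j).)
The matrix has rank 5 with 2's on the diagonal. Reading the off-diagonal entries as Dynkin edges (a single edge where a_ij = a_ji = -1; a double or triple edge where a_ij * a_ji = 2 or 3), the diagram is a chain of 5 nodes with a double edge at one end; the terminal node there is the unique short simple root (B_5). One simple-root ordering that puts it in standard form is (alpha_5, alpha_3, alpha_2, alpha_4, alpha_1). So the algebra is type B_5, i.e. so(11).

type B_5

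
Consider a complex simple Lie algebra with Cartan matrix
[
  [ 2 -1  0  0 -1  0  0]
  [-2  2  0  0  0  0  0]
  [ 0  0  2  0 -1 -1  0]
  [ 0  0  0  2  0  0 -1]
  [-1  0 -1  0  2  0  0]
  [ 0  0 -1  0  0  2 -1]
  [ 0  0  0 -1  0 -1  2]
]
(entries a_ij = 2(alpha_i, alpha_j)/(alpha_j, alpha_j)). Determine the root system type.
C_7

The matrix has rank 7 with 2's on the diagonal. Reading the off-diagonal entries as Dynkin edges (a single edge where a_ij = a_ji = -1; a double or triple edge where a_ij * a_ji = 2 or 3), the diagram is a chain of 7 nodes with a double edge at one end; the terminal node there is the unique long simple root (C_7). One simple-root ordering that puts it in standard form is (alpha_4, alpha_7, alpha_6, alpha_3, alpha_5, alpha_1, alpha_2). So the algebra is type C_7, i.e. sp(14).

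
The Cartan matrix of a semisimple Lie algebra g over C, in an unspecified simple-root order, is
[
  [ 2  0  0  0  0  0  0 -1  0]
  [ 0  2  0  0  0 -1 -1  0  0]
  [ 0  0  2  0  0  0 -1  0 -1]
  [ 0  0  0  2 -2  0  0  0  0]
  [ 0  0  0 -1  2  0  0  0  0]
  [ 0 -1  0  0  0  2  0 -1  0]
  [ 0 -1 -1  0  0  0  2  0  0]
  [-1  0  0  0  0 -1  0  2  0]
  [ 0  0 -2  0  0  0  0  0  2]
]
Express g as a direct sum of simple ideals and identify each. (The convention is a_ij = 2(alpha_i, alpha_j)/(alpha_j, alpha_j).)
The diagram associated to this matrix has two connected components: the simple roots {alpha_4, alpha_5} form a chain of 2 nodes with a double edge at one end; the terminal node there is the unique short simple root (B_2), and {alpha_1, alpha_2, alpha_3, alpha_6, alpha_7, alpha_8, alpha_9} form a chain of 7 nodes with a double edge at one end; the terminal node there is the unique long simple root (C_7). A semisimple Lie algebra decomposes uniquely as the direct sum of simple ideals, one per connected component of its Dynkin diagram, so g ≅ B_2 ⊕ C_7 (dimension 10 + 105 = 115).

B_2 + C_7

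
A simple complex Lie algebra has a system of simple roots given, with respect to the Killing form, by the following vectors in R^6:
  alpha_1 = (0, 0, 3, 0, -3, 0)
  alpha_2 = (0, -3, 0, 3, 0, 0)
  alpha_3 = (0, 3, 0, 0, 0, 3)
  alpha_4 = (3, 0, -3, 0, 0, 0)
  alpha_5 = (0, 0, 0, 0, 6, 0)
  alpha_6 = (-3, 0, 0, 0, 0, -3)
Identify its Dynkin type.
Compute the Cartan integers a_ij = 2(alpha_i, alpha_j)/(alpha_j, alpha_j); the resulting 6x6 Cartan matrix is
[[2, 0, 0, -1, -1, 0], [0, 2, -1, 0, 0, 0], [0, -1, 2, 0, 0, -1], [-1, 0, 0, 2, 0, -1], [-2, 0, 0, 0, 2, 0], [0, 0, -1, -1, 0, 2]].
The roots have two lengths (squared-length ratio 2:1); the short ones are alpha_{1,2,3,4,6}. The associated Dynkin diagram is a chain of 6 nodes with a double edge at one end; the terminal node there is the unique long simple root (C_6), so the type is C_6 (the algebra sp(12)).

type C_6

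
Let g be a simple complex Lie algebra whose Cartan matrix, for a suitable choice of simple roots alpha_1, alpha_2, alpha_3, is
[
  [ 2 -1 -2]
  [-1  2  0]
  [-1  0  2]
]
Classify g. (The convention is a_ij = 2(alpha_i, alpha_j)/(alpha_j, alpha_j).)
The matrix has rank 3 with 2's on the diagonal. Reading the off-diagonal entries as Dynkin edges (a single edge where a_ij = a_ji = -1; a double or triple edge where a_ij * a_ji = 2 or 3), the diagram is a chain of 3 nodes with a double edge at one end; the terminal node there is the unique short simple root (B_3). One simple-root ordering that puts it in standard form is (alpha_2, alpha_1, alpha_3). So the algebra is type B_3, i.e. so(7).

B_3 (so(7))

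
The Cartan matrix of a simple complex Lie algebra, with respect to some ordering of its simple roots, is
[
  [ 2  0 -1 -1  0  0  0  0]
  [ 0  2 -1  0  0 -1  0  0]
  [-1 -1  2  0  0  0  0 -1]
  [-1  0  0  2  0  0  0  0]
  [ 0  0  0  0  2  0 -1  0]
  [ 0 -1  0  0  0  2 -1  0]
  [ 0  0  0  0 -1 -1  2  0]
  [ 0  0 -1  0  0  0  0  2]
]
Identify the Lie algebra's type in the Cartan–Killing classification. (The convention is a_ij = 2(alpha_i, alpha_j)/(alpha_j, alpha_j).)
E_8

The matrix has rank 8 with 2's on the diagonal. Reading the off-diagonal entries as Dynkin edges (a single edge where a_ij = a_ji = -1; a double or triple edge where a_ij * a_ji = 2 or 3), the diagram is a chain of 7 nodes with one extra node attached to the third node from one end (E_8). One simple-root ordering that puts it in standard form is (alpha_4, alpha_8, alpha_1, alpha_3, alpha_2, alpha_6, alpha_7, alpha_5). So the algebra is type E_8.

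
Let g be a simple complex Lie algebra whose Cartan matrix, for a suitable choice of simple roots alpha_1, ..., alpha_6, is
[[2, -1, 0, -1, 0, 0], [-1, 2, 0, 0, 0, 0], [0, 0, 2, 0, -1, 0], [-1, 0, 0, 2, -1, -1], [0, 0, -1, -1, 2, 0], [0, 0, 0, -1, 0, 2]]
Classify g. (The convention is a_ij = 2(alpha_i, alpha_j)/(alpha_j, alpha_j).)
The matrix has rank 6 with 2's on the diagonal. Reading the off-diagonal entries as Dynkin edges (a single edge where a_ij = a_ji = -1; a double or triple edge where a_ij * a_ji = 2 or 3), the diagram is a chain of 5 nodes with one extra node attached to the third node from one end (E_6). One simple-root ordering that puts it in standard form is (alpha_2, alpha_6, alpha_1, alpha_4, alpha_5, alpha_3). So the algebra is type E_6.

E_6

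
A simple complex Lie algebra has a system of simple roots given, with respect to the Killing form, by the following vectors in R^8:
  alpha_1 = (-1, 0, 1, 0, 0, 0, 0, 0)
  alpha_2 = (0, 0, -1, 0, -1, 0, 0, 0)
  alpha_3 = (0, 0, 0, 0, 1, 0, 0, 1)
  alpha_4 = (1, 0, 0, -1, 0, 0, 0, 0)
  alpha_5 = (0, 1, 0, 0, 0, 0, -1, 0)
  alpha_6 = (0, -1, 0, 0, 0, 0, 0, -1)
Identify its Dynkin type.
A6

Compute the Cartan integers a_ij = 2(alpha_i, alpha_j)/(alpha_j, alpha_j); the resulting 6x6 Cartan matrix is
[[2, -1, 0, -1, 0, 0], [-1, 2, -1, 0, 0, 0], [0, -1, 2, 0, 0, -1], [-1, 0, 0, 2, 0, 0], [0, 0, 0, 0, 2, -1], [0, 0, -1, 0, -1, 2]].
All simple roots have the same length, so the diagram is simply laced. The associated Dynkin diagram is a chain of 6 nodes with single edges (A_6), so the type is A_6 (the algebra sl(7)).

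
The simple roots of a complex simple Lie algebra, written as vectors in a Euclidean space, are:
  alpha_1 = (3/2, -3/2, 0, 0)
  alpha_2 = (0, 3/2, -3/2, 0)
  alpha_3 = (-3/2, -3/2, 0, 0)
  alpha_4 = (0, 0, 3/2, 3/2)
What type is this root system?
D4

Compute the Cartan integers a_ij = 2(alpha_i, alpha_j)/(alpha_j, alpha_j); the resulting 4x4 Cartan matrix is
[[2, -1, 0, 0], [-1, 2, -1, -1], [0, -1, 2, 0], [0, -1, 0, 2]].
All simple roots have the same length, so the diagram is simply laced. The associated Dynkin diagram is a chain of 2 nodes with a fork of two nodes at one end (D_4), so the type is D_4 (the algebra so(8)).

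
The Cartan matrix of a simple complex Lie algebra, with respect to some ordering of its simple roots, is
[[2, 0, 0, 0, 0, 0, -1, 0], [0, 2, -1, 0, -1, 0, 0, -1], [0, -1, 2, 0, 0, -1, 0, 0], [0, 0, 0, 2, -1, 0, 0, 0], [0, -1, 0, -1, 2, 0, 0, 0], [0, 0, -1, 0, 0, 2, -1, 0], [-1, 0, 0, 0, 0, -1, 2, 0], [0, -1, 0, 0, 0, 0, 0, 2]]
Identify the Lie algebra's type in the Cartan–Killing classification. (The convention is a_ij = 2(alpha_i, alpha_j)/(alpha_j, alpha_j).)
The matrix has rank 8 with 2's on the diagonal. Reading the off-diagonal entries as Dynkin edges (a single edge where a_ij = a_ji = -1; a double or triple edge where a_ij * a_ji = 2 or 3), the diagram is a chain of 7 nodes with one extra node attached to the third node from one end (E_8). One simple-root ordering that puts it in standard form is (alpha_4, alpha_8, alpha_5, alpha_2, alpha_3, alpha_6, alpha_7, alpha_1). So the algebra is type E_8.

E_8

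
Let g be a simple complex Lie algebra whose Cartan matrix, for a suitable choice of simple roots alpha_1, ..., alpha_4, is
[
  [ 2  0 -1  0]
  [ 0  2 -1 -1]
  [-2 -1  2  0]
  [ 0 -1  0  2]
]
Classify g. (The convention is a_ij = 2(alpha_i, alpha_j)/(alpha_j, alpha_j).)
B_4

The matrix has rank 4 with 2's on the diagonal. Reading the off-diagonal entries as Dynkin edges (a single edge where a_ij = a_ji = -1; a double or triple edge where a_ij * a_ji = 2 or 3), the diagram is a chain of 4 nodes with a double edge at one end; the terminal node there is the unique short simple root (B_4). One simple-root ordering that puts it in standard form is (alpha_4, alpha_2, alpha_3, alpha_1). So the algebra is type B_4, i.e. so(9).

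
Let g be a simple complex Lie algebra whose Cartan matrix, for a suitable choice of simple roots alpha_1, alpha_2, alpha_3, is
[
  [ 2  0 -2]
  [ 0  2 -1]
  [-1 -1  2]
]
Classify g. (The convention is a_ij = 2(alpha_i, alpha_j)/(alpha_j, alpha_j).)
The matrix has rank 3 with 2's on the diagonal. Reading the off-diagonal entries as Dynkin edges (a single edge where a_ij = a_ji = -1; a double or triple edge where a_ij * a_ji = 2 or 3), the diagram is a chain of 3 nodes with a double edge at one end; the terminal node there is the unique long simple root (C_3). One simple-root ordering that puts it in standard form is (alpha_2, alpha_3, alpha_1). So the algebra is type C_3, i.e. sp(6).

C_3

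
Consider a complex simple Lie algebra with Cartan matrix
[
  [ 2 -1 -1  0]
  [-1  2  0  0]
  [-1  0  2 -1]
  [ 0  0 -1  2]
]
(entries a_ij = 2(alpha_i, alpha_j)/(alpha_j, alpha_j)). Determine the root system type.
The matrix has rank 4 with 2's on the diagonal. Reading the off-diagonal entries as Dynkin edges (a single edge where a_ij = a_ji = -1; a double or triple edge where a_ij * a_ji = 2 or 3), the diagram is a chain of 4 nodes with single edges (A_4). One simple-root ordering that puts it in standard form is (alpha_4, alpha_3, alpha_1, alpha_2). So the algebra is type A_4, i.e. sl(5).

A_4 (sl(5))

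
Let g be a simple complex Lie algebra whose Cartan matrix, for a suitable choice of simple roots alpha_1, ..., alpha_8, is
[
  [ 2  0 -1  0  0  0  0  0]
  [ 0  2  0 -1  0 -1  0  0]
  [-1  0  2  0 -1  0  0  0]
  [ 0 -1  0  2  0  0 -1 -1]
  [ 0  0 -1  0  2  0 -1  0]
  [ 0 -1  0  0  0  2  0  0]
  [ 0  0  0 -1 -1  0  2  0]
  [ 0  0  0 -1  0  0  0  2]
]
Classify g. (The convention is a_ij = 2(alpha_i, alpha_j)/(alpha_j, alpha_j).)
E8

The matrix has rank 8 with 2's on the diagonal. Reading the off-diagonal entries as Dynkin edges (a single edge where a_ij = a_ji = -1; a double or triple edge where a_ij * a_ji = 2 or 3), the diagram is a chain of 7 nodes with one extra node attached to the third node from one end (E_8). One simple-root ordering that puts it in standard form is (alpha_6, alpha_8, alpha_2, alpha_4, alpha_7, alpha_5, alpha_3, alpha_1). So the algebra is type E_8.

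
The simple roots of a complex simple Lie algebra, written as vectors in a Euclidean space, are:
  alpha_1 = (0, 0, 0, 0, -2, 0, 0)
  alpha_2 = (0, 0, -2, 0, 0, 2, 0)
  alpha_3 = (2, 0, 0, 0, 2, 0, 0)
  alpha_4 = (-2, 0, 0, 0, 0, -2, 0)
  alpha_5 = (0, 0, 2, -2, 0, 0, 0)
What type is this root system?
type B_5

Compute the Cartan integers a_ij = 2(alpha_i, alpha_j)/(alpha_j, alpha_j); the resulting 5x5 Cartan matrix is
[[2, 0, -1, 0, 0], [0, 2, 0, -1, -1], [-2, 0, 2, -1, 0], [0, -1, -1, 2, 0], [0, -1, 0, 0, 2]].
The roots have two lengths (squared-length ratio 2:1); the short ones are alpha_{1}. The associated Dynkin diagram is a chain of 5 nodes with a double edge at one end; the terminal node there is the unique short simple root (B_5), so the type is B_5 (the algebra so(11)).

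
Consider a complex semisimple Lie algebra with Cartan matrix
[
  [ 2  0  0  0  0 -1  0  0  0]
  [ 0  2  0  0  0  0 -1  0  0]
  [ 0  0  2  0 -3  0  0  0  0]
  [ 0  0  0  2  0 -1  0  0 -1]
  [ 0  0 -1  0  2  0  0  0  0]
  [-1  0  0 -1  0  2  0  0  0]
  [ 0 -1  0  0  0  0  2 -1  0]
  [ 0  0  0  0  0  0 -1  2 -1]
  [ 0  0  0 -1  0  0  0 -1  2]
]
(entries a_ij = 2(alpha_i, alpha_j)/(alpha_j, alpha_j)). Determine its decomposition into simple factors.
The diagram associated to this matrix has two connected components: the simple roots {alpha_1, alpha_2, alpha_4, alpha_6, alpha_7, alpha_8, alpha_9} form a chain of 7 nodes with single edges (A_7), and {alpha_3, alpha_5} form two nodes joined by a triple edge (G_2). A semisimple Lie algebra decomposes uniquely as the direct sum of simple ideals, one per connected component of its Dynkin diagram, so g ≅ A_7 ⊕ G_2 (dimension 63 + 14 = 77).

A7 ⊕ G2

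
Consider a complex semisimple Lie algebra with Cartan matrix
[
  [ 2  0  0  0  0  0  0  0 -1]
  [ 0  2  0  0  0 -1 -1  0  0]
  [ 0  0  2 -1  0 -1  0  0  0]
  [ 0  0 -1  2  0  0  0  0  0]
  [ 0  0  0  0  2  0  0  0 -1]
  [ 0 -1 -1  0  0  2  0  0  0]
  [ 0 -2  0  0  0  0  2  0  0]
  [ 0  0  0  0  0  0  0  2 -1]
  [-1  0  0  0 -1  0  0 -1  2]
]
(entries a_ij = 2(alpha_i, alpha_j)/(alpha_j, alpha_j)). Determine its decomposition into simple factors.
The diagram associated to this matrix has two connected components: the simple roots {alpha_2, alpha_3, alpha_4, alpha_6, alpha_7} form a chain of 5 nodes with a double edge at one end; the terminal node there is the unique long simple root (C_5), and {alpha_1, alpha_5, alpha_8, alpha_9} form a chain of 2 nodes with a fork of two nodes at one end (D_4). A semisimple Lie algebra decomposes uniquely as the direct sum of simple ideals, one per connected component of its Dynkin diagram, so g ≅ C_5 ⊕ D_4 (dimension 55 + 28 = 83).

type C_5 + type D_4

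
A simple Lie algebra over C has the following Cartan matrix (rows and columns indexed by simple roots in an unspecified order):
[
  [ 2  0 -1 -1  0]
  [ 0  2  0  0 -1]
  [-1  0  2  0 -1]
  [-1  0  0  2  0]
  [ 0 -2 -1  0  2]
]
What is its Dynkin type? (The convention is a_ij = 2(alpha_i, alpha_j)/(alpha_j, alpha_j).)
The matrix has rank 5 with 2's on the diagonal. Reading the off-diagonal entries as Dynkin edges (a single edge where a_ij = a_ji = -1; a double or triple edge where a_ij * a_ji = 2 or 3), the diagram is a chain of 5 nodes with a double edge at one end; the terminal node there is the unique short simple root (B_5). One simple-root ordering that puts it in standard form is (alpha_4, alpha_1, alpha_3, alpha_5, alpha_2). So the algebra is type B_5, i.e. so(11).

B_5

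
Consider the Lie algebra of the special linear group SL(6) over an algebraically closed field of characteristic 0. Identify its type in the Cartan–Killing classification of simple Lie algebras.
A_5

This is sl(6), which has dimension 6^2 - 1 = 35 and rank 6 - 1 = 5 (a Cartan subalgebra is the diagonal traceless matrices). In the classification of classical Lie algebras, the special linear algebra sl(n+1) has type A_n; here n = 5, so the Dynkin diagram is a chain of 5 nodes with single edges (A_5). Hence the type is A_5.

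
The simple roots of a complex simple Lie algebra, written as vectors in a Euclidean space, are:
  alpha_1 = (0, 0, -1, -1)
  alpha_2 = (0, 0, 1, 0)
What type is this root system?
Compute the Cartan integers a_ij = 2(alpha_i, alpha_j)/(alpha_j, alpha_j); the resulting 2x2 Cartan matrix is
[[2, -2], [-1, 2]].
The roots have two lengths (squared-length ratio 2:1); the short ones are alpha_{2}. The associated Dynkin diagram is a chain of 2 nodes with a double edge at one end; the terminal node there is the unique short simple root (B_2), so the type is B_2 (the algebra so(5)).

B2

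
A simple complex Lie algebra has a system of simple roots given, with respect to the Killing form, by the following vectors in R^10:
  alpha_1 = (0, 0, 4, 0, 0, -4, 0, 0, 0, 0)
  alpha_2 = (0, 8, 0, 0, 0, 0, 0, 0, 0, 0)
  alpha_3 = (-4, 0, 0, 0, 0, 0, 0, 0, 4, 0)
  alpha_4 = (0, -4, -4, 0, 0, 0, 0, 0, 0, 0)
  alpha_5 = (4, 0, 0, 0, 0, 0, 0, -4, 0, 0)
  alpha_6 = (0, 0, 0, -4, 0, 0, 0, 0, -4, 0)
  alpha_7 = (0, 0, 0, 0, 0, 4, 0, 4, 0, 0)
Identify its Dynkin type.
Compute the Cartan integers a_ij = 2(alpha_i, alpha_j)/(alpha_j, alpha_j); the resulting 7x7 Cartan matrix is
[[2, 0, 0, -1, 0, 0, -1], [0, 2, 0, -2, 0, 0, 0], [0, 0, 2, 0, -1, -1, 0], [-1, -1, 0, 2, 0, 0, 0], [0, 0, -1, 0, 2, 0, -1], [0, 0, -1, 0, 0, 2, 0], [-1, 0, 0, 0, -1, 0, 2]].
The roots have two lengths (squared-length ratio 2:1); the short ones are alpha_{1,3,4,5,6,7}. The associated Dynkin diagram is a chain of 7 nodes with a double edge at one end; the terminal node there is the unique long simple root (C_7), so the type is C_7 (the algebra sp(14)).

C_7 (sp(14))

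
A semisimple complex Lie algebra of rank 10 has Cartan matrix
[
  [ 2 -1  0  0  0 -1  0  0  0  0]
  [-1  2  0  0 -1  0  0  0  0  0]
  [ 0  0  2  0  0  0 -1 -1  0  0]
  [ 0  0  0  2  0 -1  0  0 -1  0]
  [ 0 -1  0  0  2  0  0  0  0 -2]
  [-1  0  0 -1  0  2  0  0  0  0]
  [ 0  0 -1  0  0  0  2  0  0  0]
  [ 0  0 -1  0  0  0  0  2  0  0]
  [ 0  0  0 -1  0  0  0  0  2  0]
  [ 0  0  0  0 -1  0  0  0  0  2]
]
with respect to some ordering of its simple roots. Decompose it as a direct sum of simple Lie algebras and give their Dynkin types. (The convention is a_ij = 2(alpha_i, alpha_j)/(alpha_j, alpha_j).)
A3 + B7

The diagram associated to this matrix has two connected components: the simple roots {alpha_3, alpha_7, alpha_8} form a chain of 3 nodes with single edges (A_3), and {alpha_1, alpha_2, alpha_4, alpha_5, alpha_6, alpha_9, alpha_10} form a chain of 7 nodes with a double edge at one end; the terminal node there is the unique short simple root (B_7). A semisimple Lie algebra decomposes uniquely as the direct sum of simple ideals, one per connected component of its Dynkin diagram, so g ≅ A_3 ⊕ B_7 (dimension 15 + 105 = 120).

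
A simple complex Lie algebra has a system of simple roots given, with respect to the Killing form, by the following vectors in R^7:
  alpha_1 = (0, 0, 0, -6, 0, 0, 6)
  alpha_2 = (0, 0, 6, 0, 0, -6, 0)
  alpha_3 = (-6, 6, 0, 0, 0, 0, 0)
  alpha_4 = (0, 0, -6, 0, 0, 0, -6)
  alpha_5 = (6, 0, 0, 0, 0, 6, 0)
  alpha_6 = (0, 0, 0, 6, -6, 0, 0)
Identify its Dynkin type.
type A_6

Compute the Cartan integers a_ij = 2(alpha_i, alpha_j)/(alpha_j, alpha_j); the resulting 6x6 Cartan matrix is
[[2, 0, 0, -1, 0, -1], [0, 2, 0, -1, -1, 0], [0, 0, 2, 0, -1, 0], [-1, -1, 0, 2, 0, 0], [0, -1, -1, 0, 2, 0], [-1, 0, 0, 0, 0, 2]].
All simple roots have the same length, so the diagram is simply laced. The associated Dynkin diagram is a chain of 6 nodes with single edges (A_6), so the type is A_6 (the algebra sl(7)).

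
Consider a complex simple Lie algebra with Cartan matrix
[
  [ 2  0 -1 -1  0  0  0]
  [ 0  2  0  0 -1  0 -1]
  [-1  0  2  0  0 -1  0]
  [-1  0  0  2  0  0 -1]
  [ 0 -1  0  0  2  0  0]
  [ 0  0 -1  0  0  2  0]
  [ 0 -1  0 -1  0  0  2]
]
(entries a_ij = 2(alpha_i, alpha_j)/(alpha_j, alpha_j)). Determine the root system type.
The matrix has rank 7 with 2's on the diagonal. Reading the off-diagonal entries as Dynkin edges (a single edge where a_ij = a_ji = -1; a double or triple edge where a_ij * a_ji = 2 or 3), the diagram is a chain of 7 nodes with single edges (A_7). One simple-root ordering that puts it in standard form is (alpha_5, alpha_2, alpha_7, alpha_4, alpha_1, alpha_3, alpha_6). So the algebra is type A_7, i.e. sl(8).

A_7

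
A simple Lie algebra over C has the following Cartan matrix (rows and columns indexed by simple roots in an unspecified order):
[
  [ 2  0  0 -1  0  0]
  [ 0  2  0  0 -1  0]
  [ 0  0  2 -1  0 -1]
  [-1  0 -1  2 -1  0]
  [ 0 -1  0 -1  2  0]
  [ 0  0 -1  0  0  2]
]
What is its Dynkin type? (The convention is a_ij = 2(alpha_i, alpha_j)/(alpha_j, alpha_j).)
The matrix has rank 6 with 2's on the diagonal. Reading the off-diagonal entries as Dynkin edges (a single edge where a_ij = a_ji = -1; a double or triple edge where a_ij * a_ji = 2 or 3), the diagram is a chain of 5 nodes with one extra node attached to the third node from one end (E_6). One simple-root ordering that puts it in standard form is (alpha_6, alpha_1, alpha_3, alpha_4, alpha_5, alpha_2). So the algebra is type E_6.

E_6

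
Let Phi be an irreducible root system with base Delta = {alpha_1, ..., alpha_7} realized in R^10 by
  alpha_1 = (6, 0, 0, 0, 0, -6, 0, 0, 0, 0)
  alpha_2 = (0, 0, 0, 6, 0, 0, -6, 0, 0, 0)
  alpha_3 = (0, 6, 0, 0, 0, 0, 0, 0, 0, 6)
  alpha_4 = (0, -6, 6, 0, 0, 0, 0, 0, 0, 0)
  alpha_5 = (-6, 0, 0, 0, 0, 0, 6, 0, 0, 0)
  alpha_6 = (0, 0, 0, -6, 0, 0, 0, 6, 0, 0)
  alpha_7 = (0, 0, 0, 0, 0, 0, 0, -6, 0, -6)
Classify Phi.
A_7 (sl(8))

Compute the Cartan integers a_ij = 2(alpha_i, alpha_j)/(alpha_j, alpha_j); the resulting 7x7 Cartan matrix is
[[2, 0, 0, 0, -1, 0, 0], [0, 2, 0, 0, -1, -1, 0], [0, 0, 2, -1, 0, 0, -1], [0, 0, -1, 2, 0, 0, 0], [-1, -1, 0, 0, 2, 0, 0], [0, -1, 0, 0, 0, 2, -1], [0, 0, -1, 0, 0, -1, 2]].
All simple roots have the same length, so the diagram is simply laced. The associated Dynkin diagram is a chain of 7 nodes with single edges (A_7), so the type is A_7 (the algebra sl(8)).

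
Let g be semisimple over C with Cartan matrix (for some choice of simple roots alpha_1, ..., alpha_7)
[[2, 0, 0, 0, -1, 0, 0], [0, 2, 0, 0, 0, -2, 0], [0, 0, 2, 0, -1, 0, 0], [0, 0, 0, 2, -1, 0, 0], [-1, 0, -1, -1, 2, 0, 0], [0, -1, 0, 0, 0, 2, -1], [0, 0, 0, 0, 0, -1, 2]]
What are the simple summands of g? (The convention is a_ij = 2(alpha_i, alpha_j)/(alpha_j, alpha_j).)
The diagram associated to this matrix has two connected components: the simple roots {alpha_2, alpha_6, alpha_7} form a chain of 3 nodes with a double edge at one end; the terminal node there is the unique long simple root (C_3), and {alpha_1, alpha_3, alpha_4, alpha_5} form a chain of 2 nodes with a fork of two nodes at one end (D_4). A semisimple Lie algebra decomposes uniquely as the direct sum of simple ideals, one per connected component of its Dynkin diagram, so g ≅ C_3 ⊕ D_4 (dimension 21 + 28 = 49).

C_3 (sp(6)) ⊕ D_4 (so(8))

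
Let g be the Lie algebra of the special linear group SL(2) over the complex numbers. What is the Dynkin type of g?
A_1 (sl(2))

This is sl(2), which has dimension 2^2 - 1 = 3 and rank 2 - 1 = 1 (a Cartan subalgebra is the diagonal traceless matrices). In the classification of classical Lie algebras, the special linear algebra sl(n+1) has type A_n; here n = 1, so the Dynkin diagram is a chain of 1 nodes with single edges (A_1). Hence the type is A_1.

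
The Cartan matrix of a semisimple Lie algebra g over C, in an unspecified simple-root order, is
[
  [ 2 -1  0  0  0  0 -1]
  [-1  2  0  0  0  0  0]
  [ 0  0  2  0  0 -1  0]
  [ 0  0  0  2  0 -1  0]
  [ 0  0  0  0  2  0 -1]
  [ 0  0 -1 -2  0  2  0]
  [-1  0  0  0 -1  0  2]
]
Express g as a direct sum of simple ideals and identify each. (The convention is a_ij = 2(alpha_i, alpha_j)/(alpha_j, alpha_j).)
A4 ⊕ B3

The diagram associated to this matrix has two connected components: the simple roots {alpha_1, alpha_2, alpha_5, alpha_7} form a chain of 4 nodes with single edges (A_4), and {alpha_3, alpha_4, alpha_6} form a chain of 3 nodes with a double edge at one end; the terminal node there is the unique short simple root (B_3). A semisimple Lie algebra decomposes uniquely as the direct sum of simple ideals, one per connected component of its Dynkin diagram, so g ≅ A_4 ⊕ B_3 (dimension 24 + 21 = 45).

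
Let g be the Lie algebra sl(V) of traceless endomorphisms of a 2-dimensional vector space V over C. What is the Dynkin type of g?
This is sl(2), which has dimension 2^2 - 1 = 3 and rank 2 - 1 = 1 (a Cartan subalgebra is the diagonal traceless matrices). In the classification of classical Lie algebras, the special linear algebra sl(n+1) has type A_n; here n = 1, so the Dynkin diagram is a chain of 1 nodes with single edges (A_1). Hence the type is A_1.

A_1 (sl(2))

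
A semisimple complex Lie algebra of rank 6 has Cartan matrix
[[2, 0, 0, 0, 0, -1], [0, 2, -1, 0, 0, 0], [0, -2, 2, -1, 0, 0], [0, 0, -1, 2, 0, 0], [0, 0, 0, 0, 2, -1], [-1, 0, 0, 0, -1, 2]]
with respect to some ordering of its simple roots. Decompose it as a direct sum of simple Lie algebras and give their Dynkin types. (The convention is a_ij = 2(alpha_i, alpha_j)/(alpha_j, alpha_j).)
A_3 (sl(4)) ⊕ B_3 (so(7))

The diagram associated to this matrix has two connected components: the simple roots {alpha_1, alpha_5, alpha_6} form a chain of 3 nodes with single edges (A_3), and {alpha_2, alpha_3, alpha_4} form a chain of 3 nodes with a double edge at one end; the terminal node there is the unique short simple root (B_3). A semisimple Lie algebra decomposes uniquely as the direct sum of simple ideals, one per connected component of its Dynkin diagram, so g ≅ A_3 ⊕ B_3 (dimension 15 + 21 = 36).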